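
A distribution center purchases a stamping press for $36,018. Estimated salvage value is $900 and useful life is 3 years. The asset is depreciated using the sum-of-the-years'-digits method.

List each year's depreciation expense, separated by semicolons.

Depreciable base = $36,018 − $900 = $35,118.
Sum of the years' digits = 3+2+1 = 6.
Year 1: $35,118 × 3/6 = $17,559. Book value $18,459.
Year 2: $35,118 × 2/6 = $11,706. Book value $6,753.
Year 3: $35,118 × 1/6 = $5,853. Book value $900.

$17,559; $11,706; $5,853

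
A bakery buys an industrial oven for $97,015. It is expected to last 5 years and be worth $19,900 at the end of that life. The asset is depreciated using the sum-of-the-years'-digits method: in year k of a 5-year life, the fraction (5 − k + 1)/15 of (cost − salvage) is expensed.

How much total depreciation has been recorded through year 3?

Depreciable base = $97,015 − $19,900 = $77,115.
Sum of the years' digits = 5+4+3+2+1 = 15.
Year 1: $77,115 × 5/15 = $25,705. Book value $71,310.
Year 2: $77,115 × 4/15 = $20,564. Book value $50,746.
Year 3: $77,115 × 3/15 = $15,423. Book value $35,323.
Accumulated through year 3 = $97,015 − $35,323 = $61,692.

$61,692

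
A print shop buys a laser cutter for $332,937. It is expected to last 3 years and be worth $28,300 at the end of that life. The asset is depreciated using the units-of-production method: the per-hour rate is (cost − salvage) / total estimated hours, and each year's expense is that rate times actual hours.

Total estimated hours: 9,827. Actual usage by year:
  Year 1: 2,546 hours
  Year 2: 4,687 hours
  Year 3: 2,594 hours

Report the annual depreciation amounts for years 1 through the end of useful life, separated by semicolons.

Depreciable base = $332,937 − $28,300 = $304,637.
Rate = $304,637 / 9,827 hours = $31 per hour.
Year 1: 2,546 × $31 = $78,926. Book value $254,011.
Year 2: 4,687 × $31 = $145,297. Book value $108,714.
Year 3: 2,594 × $31 = $80,414. Book value $28,300.

$78,926; $145,297; $80,414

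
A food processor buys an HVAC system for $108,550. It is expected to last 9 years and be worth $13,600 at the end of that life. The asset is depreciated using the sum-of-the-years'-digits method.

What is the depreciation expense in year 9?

$2,110

Depreciable base = $108,550 − $13,600 = $94,950.
Sum of the years' digits = 9+8+7+6+5+4+3+2+1 = 45.
Year 1: $94,950 × 9/45 = $18,990. Book value $89,560.
Year 2: $94,950 × 8/45 = $16,880. Book value $72,680.
Year 3: $94,950 × 7/45 = $14,770. Book value $57,910.
Year 4: $94,950 × 6/45 = $12,660. Book value $45,250.
Year 5: $94,950 × 5/45 = $10,550. Book value $34,700.
Year 6: $94,950 × 4/45 = $8,440. Book value $26,260.
Year 7: $94,950 × 3/45 = $6,330. Book value $19,930.
Year 8: $94,950 × 2/45 = $4,220. Book value $15,710.
Year 9: $94,950 × 1/45 = $2,110. Book value $13,600.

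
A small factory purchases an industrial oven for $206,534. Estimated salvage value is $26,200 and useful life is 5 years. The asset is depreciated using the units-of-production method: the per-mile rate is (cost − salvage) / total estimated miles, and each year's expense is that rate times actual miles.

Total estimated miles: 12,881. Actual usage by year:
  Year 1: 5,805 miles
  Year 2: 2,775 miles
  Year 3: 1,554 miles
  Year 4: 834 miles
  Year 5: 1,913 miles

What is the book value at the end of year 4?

$52,982

Depreciable base = $206,534 − $26,200 = $180,334.
Rate = $180,334 / 12,881 miles = $14 per mile.
Year 1: 5,805 × $14 = $81,270. Book value $125,264.
Year 2: 2,775 × $14 = $38,850. Book value $86,414.
Year 3: 1,554 × $14 = $21,756. Book value $64,658.
Year 4: 834 × $14 = $11,676. Book value $52,982.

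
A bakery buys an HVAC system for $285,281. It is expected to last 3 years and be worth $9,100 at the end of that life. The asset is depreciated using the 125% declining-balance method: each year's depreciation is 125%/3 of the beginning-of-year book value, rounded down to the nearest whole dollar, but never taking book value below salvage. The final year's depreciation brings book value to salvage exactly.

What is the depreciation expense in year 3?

Depreciable base = $285,281 − $9,100 = $276,181.
Year 1: ⌊$285,281 × 125%/3⌋ = $118,867. Book value $166,414.
Year 2: ⌊$166,414 × 125%/3⌋ = $69,339. Book value $97,075.
Year 3 (final): $97,075 − $9,100 = $87,975. Book value $9,100.

$87,975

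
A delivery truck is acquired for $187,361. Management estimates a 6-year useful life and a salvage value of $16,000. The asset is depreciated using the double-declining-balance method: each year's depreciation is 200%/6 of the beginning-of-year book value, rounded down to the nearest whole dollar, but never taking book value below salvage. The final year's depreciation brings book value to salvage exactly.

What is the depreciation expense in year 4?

$18,505

Depreciable base = $187,361 − $16,000 = $171,361.
Year 1: ⌊$187,361 × 200%/6⌋ = $62,453. Book value $124,908.
Year 2: ⌊$124,908 × 200%/6⌋ = $41,636. Book value $83,272.
Year 3: ⌊$83,272 × 200%/6⌋ = $27,757. Book value $55,515.
Year 4: ⌊$55,515 × 200%/6⌋ = $18,505. Book value $37,010.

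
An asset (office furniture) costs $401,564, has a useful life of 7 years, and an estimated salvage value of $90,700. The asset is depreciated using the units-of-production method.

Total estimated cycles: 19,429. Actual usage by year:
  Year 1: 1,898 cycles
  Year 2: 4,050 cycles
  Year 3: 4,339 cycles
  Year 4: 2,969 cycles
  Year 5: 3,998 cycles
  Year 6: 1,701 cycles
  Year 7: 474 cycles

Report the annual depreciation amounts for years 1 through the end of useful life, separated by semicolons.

$30,368; $64,800; $69,424; $47,504; $63,968; $27,216; $7,584

Depreciable base = $401,564 − $90,700 = $310,864.
Rate = $310,864 / 19,429 cycles = $16 per cycle.
Year 1: 1,898 × $16 = $30,368. Book value $371,196.
Year 2: 4,050 × $16 = $64,800. Book value $306,396.
Year 3: 4,339 × $16 = $69,424. Book value $236,972.
Year 4: 2,969 × $16 = $47,504. Book value $189,468.
Year 5: 3,998 × $16 = $63,968. Book value $125,500.
Year 6: 1,701 × $16 = $27,216. Book value $98,284.
Year 7: 474 × $16 = $7,584. Book value $90,700.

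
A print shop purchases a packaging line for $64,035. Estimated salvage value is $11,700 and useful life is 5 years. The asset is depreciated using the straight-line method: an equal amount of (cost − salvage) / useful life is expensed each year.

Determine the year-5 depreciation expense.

$10,467

Depreciable base = $64,035 − $11,700 = $52,335.
Annual expense = $52,335 / 5 = $10,467.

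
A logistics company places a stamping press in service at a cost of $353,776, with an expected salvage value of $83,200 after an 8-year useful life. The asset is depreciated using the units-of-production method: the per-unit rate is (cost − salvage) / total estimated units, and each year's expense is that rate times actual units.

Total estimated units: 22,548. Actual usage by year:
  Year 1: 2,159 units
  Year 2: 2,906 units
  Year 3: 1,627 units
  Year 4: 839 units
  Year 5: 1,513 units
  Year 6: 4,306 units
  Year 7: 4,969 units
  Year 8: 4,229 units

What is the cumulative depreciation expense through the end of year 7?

Depreciable base = $353,776 − $83,200 = $270,576.
Rate = $270,576 / 22,548 units = $12 per unit.
Year 1: 2,159 × $12 = $25,908. Book value $327,868.
Year 2: 2,906 × $12 = $34,872. Book value $292,996.
Year 3: 1,627 × $12 = $19,524. Book value $273,472.
Year 4: 839 × $12 = $10,068. Book value $263,404.
Year 5: 1,513 × $12 = $18,156. Book value $245,248.
Year 6: 4,306 × $12 = $51,672. Book value $193,576.
Year 7: 4,969 × $12 = $59,628. Book value $133,948.
Accumulated through year 7 = $353,776 − $133,948 = $219,828.

$219,828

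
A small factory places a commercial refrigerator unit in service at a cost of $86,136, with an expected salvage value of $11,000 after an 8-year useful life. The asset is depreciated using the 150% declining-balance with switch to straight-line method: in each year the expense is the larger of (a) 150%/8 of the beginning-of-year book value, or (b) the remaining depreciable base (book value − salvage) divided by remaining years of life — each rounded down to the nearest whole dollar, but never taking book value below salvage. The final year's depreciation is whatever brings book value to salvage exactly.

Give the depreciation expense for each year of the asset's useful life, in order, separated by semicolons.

Depreciable base = $86,136 − $11,000 = $75,136.
Year 1: DB = ⌊$86,136 × 150%/8⌋ = $16,150; SL = ⌊$75,136/8⌋ = $9,392 → take DB $16,150. Book value $69,986.
Year 2: DB = ⌊$69,986 × 150%/8⌋ = $13,122; SL = ⌊$58,986/7⌋ = $8,426 → take DB $13,122. Book value $56,864.
Year 3: DB = ⌊$56,864 × 150%/8⌋ = $10,662; SL = ⌊$45,864/6⌋ = $7,644 → take DB $10,662. Book value $46,202.
Year 4: DB = ⌊$46,202 × 150%/8⌋ = $8,662; SL = ⌊$35,202/5⌋ = $7,040 → take DB $8,662. Book value $37,540.
Year 5: DB = ⌊$37,540 × 150%/8⌋ = $7,038; SL = ⌊$26,540/4⌋ = $6,635 → take DB $7,038. Book value $30,502.
Year 6: DB = ⌊$30,502 × 150%/8⌋ = $5,719; SL = ⌊$19,502/3⌋ = $6,500 → take SL $6,500. Book value $24,002.
Year 7: DB = ⌊$24,002 × 150%/8⌋ = $4,500; SL = ⌊$13,002/2⌋ = $6,501 → take SL $6,501. Book value $17,501.
Year 8 (final): $17,501 − $11,000 = $6,501. Book value $11,000.

$16,150; $13,122; $10,662; $8,662; $7,038; $6,500; $6,501; $6,501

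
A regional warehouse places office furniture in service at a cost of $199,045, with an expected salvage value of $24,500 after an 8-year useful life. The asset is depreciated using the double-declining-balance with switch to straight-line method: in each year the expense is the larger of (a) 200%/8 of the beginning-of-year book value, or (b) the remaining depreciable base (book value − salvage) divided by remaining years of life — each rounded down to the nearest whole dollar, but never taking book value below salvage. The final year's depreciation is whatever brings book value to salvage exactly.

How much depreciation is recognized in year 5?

$15,745

Depreciable base = $199,045 − $24,500 = $174,545.
Year 1: DB = ⌊$199,045 × 200%/8⌋ = $49,761; SL = ⌊$174,545/8⌋ = $21,818 → take DB $49,761. Book value $149,284.
Year 2: DB = ⌊$149,284 × 200%/8⌋ = $37,321; SL = ⌊$124,784/7⌋ = $17,826 → take DB $37,321. Book value $111,963.
Year 3: DB = ⌊$111,963 × 200%/8⌋ = $27,990; SL = ⌊$87,463/6⌋ = $14,577 → take DB $27,990. Book value $83,973.
Year 4: DB = ⌊$83,973 × 200%/8⌋ = $20,993; SL = ⌊$59,473/5⌋ = $11,894 → take DB $20,993. Book value $62,980.
Year 5: DB = ⌊$62,980 × 200%/8⌋ = $15,745; SL = ⌊$38,480/4⌋ = $9,620 → take DB $15,745. Book value $47,235.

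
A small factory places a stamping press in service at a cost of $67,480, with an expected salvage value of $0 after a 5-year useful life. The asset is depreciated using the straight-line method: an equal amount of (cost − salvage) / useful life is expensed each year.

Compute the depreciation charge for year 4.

$13,496

Depreciable base = $67,480 − $0 = $67,480.
Annual expense = $67,480 / 5 = $13,496.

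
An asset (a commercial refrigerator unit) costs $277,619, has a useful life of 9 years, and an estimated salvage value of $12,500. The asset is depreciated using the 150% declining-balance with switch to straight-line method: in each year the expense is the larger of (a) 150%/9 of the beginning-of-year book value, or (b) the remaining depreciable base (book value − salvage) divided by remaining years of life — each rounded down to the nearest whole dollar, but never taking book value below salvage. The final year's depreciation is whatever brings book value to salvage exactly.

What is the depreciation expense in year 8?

$24,277

Depreciable base = $277,619 − $12,500 = $265,119.
Year 1: DB = ⌊$277,619 × 150%/9⌋ = $46,269; SL = ⌊$265,119/9⌋ = $29,457 → take DB $46,269. Book value $231,350.
Year 2: DB = ⌊$231,350 × 150%/9⌋ = $38,558; SL = ⌊$218,850/8⌋ = $27,356 → take DB $38,558. Book value $192,792.
Year 3: DB = ⌊$192,792 × 150%/9⌋ = $32,132; SL = ⌊$180,292/7⌋ = $25,756 → take DB $32,132. Book value $160,660.
Year 4: DB = ⌊$160,660 × 150%/9⌋ = $26,776; SL = ⌊$148,160/6⌋ = $24,693 → take DB $26,776. Book value $133,884.
Year 5: DB = ⌊$133,884 × 150%/9⌋ = $22,314; SL = ⌊$121,384/5⌋ = $24,276 → take SL $24,276. Book value $109,608.
Year 6: DB = ⌊$109,608 × 150%/9⌋ = $18,268; SL = ⌊$97,108/4⌋ = $24,277 → take SL $24,277. Book value $85,331.
Year 7: DB = ⌊$85,331 × 150%/9⌋ = $14,221; SL = ⌊$72,831/3⌋ = $24,277 → take SL $24,277. Book value $61,054.
Year 8: DB = ⌊$61,054 × 150%/9⌋ = $10,175; SL = ⌊$48,554/2⌋ = $24,277 → take SL $24,277. Book value $36,777.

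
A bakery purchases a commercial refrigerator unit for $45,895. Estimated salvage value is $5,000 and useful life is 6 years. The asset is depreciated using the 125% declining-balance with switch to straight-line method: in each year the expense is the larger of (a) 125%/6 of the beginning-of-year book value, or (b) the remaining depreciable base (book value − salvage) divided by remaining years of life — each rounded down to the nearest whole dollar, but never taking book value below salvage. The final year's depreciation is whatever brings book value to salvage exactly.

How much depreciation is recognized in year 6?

$5,925

Depreciable base = $45,895 − $5,000 = $40,895.
Year 1: DB = ⌊$45,895 × 125%/6⌋ = $9,561; SL = ⌊$40,895/6⌋ = $6,815 → take DB $9,561. Book value $36,334.
Year 2: DB = ⌊$36,334 × 125%/6⌋ = $7,569; SL = ⌊$31,334/5⌋ = $6,266 → take DB $7,569. Book value $28,765.
Year 3: DB = ⌊$28,765 × 125%/6⌋ = $5,992; SL = ⌊$23,765/4⌋ = $5,941 → take DB $5,992. Book value $22,773.
Year 4: DB = ⌊$22,773 × 125%/6⌋ = $4,744; SL = ⌊$17,773/3⌋ = $5,924 → take SL $5,924. Book value $16,849.
Year 5: DB = ⌊$16,849 × 125%/6⌋ = $3,510; SL = ⌊$11,849/2⌋ = $5,924 → take SL $5,924. Book value $10,925.
Year 6 (final): $10,925 − $5,000 = $5,925. Book value $5,000.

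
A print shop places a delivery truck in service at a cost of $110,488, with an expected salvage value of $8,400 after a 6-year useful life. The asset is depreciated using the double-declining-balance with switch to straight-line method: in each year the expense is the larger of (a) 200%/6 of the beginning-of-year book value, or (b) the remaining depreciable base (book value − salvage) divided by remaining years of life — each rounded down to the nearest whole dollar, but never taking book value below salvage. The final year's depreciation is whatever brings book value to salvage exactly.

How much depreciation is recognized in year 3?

Depreciable base = $110,488 − $8,400 = $102,088.
Year 1: DB = ⌊$110,488 × 200%/6⌋ = $36,829; SL = ⌊$102,088/6⌋ = $17,014 → take DB $36,829. Book value $73,659.
Year 2: DB = ⌊$73,659 × 200%/6⌋ = $24,553; SL = ⌊$65,259/5⌋ = $13,051 → take DB $24,553. Book value $49,106.
Year 3: DB = ⌊$49,106 × 200%/6⌋ = $16,368; SL = ⌊$40,706/4⌋ = $10,176 → take DB $16,368. Book value $32,738.

$16,368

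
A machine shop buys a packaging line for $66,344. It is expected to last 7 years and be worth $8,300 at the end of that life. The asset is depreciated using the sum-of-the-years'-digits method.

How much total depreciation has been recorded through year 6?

$55,971

Depreciable base = $66,344 − $8,300 = $58,044.
Sum of the years' digits = 7+6+5+4+3+2+1 = 28.
Year 1: $58,044 × 7/28 = $14,511. Book value $51,833.
Year 2: $58,044 × 6/28 = $12,438. Book value $39,395.
Year 3: $58,044 × 5/28 = $10,365. Book value $29,030.
Year 4: $58,044 × 4/28 = $8,292. Book value $20,738.
Year 5: $58,044 × 3/28 = $6,219. Book value $14,519.
Year 6: $58,044 × 2/28 = $4,146. Book value $10,373.
Accumulated through year 6 = $66,344 − $10,373 = $55,971.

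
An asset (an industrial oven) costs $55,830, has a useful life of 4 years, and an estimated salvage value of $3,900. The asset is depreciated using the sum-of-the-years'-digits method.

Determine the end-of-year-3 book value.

Depreciable base = $55,830 − $3,900 = $51,930.
Sum of the years' digits = 4+3+2+1 = 10.
Year 1: $51,930 × 4/10 = $20,772. Book value $35,058.
Year 2: $51,930 × 3/10 = $15,579. Book value $19,479.
Year 3: $51,930 × 2/10 = $10,386. Book value $9,093.

$9,093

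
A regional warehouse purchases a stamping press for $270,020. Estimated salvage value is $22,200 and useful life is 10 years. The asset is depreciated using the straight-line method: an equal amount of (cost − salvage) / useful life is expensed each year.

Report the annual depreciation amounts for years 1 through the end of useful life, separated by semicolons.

Depreciable base = $270,020 − $22,200 = $247,820.
Annual expense = $247,820 / 10 = $24,782.
End of year 1: book value $245,238.
End of year 2: book value $220,456.
End of year 3: book value $195,674.
End of year 4: book value $170,892.
End of year 5: book value $146,110.
End of year 6: book value $121,328.
End of year 7: book value $96,546.
End of year 8: book value $71,764.
End of year 9: book value $46,982.
End of year 10: book value $22,200.

$24,782; $24,782; $24,782; $24,782; $24,782; $24,782; $24,782; $24,782; $24,782; $24,782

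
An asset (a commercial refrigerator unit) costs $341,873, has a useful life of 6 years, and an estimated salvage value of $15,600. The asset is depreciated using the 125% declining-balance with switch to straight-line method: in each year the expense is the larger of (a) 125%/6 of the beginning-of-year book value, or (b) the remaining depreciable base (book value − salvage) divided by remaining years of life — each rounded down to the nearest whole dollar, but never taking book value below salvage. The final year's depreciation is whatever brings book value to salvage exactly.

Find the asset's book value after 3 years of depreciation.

Depreciable base = $341,873 − $15,600 = $326,273.
Year 1: DB = ⌊$341,873 × 125%/6⌋ = $71,223; SL = ⌊$326,273/6⌋ = $54,378 → take DB $71,223. Book value $270,650.
Year 2: DB = ⌊$270,650 × 125%/6⌋ = $56,385; SL = ⌊$255,050/5⌋ = $51,010 → take DB $56,385. Book value $214,265.
Year 3: DB = ⌊$214,265 × 125%/6⌋ = $44,638; SL = ⌊$198,665/4⌋ = $49,666 → take SL $49,666. Book value $164,599.

$164,599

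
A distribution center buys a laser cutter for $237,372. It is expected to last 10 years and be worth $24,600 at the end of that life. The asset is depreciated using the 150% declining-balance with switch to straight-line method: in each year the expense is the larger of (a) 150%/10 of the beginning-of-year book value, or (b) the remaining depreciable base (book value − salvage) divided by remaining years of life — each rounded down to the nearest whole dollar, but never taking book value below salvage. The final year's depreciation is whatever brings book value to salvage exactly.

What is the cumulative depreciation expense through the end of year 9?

Depreciable base = $237,372 − $24,600 = $212,772.
Year 1: DB = ⌊$237,372 × 150%/10⌋ = $35,605; SL = ⌊$212,772/10⌋ = $21,277 → take DB $35,605. Book value $201,767.
Year 2: DB = ⌊$201,767 × 150%/10⌋ = $30,265; SL = ⌊$177,167/9⌋ = $19,685 → take DB $30,265. Book value $171,502.
Year 3: DB = ⌊$171,502 × 150%/10⌋ = $25,725; SL = ⌊$146,902/8⌋ = $18,362 → take DB $25,725. Book value $145,777.
Year 4: DB = ⌊$145,777 × 150%/10⌋ = $21,866; SL = ⌊$121,177/7⌋ = $17,311 → take DB $21,866. Book value $123,911.
Year 5: DB = ⌊$123,911 × 150%/10⌋ = $18,586; SL = ⌊$99,311/6⌋ = $16,551 → take DB $18,586. Book value $105,325.
Year 6: DB = ⌊$105,325 × 150%/10⌋ = $15,798; SL = ⌊$80,725/5⌋ = $16,145 → take SL $16,145. Book value $89,180.
Year 7: DB = ⌊$89,180 × 150%/10⌋ = $13,377; SL = ⌊$64,580/4⌋ = $16,145 → take SL $16,145. Book value $73,035.
Year 8: DB = ⌊$73,035 × 150%/10⌋ = $10,955; SL = ⌊$48,435/3⌋ = $16,145 → take SL $16,145. Book value $56,890.
Year 9: DB = ⌊$56,890 × 150%/10⌋ = $8,533; SL = ⌊$32,290/2⌋ = $16,145 → take SL $16,145. Book value $40,745.
Accumulated through year 9 = $237,372 − $40,745 = $196,627.

$196,627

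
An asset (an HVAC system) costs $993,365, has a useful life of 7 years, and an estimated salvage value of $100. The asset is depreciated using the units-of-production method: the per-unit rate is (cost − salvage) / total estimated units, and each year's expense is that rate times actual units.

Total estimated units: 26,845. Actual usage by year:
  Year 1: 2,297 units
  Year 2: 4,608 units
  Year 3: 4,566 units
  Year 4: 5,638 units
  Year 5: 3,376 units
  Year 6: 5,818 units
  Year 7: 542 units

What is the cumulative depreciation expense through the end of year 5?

$757,945

Depreciable base = $993,365 − $100 = $993,265.
Rate = $993,265 / 26,845 units = $37 per unit.
Year 1: 2,297 × $37 = $84,989. Book value $908,376.
Year 2: 4,608 × $37 = $170,496. Book value $737,880.
Year 3: 4,566 × $37 = $168,942. Book value $568,938.
Year 4: 5,638 × $37 = $208,606. Book value $360,332.
Year 5: 3,376 × $37 = $124,912. Book value $235,420.
Accumulated through year 5 = $993,365 − $235,420 = $757,945.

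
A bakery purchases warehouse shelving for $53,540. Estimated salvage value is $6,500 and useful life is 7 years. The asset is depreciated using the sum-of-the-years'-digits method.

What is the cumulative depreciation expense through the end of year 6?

Depreciable base = $53,540 − $6,500 = $47,040.
Sum of the years' digits = 7+6+5+4+3+2+1 = 28.
Year 1: $47,040 × 7/28 = $11,760. Book value $41,780.
Year 2: $47,040 × 6/28 = $10,080. Book value $31,700.
Year 3: $47,040 × 5/28 = $8,400. Book value $23,300.
Year 4: $47,040 × 4/28 = $6,720. Book value $16,580.
Year 5: $47,040 × 3/28 = $5,040. Book value $11,540.
Year 6: $47,040 × 2/28 = $3,360. Book value $8,180.
Accumulated through year 6 = $53,540 − $8,180 = $45,360.

$45,360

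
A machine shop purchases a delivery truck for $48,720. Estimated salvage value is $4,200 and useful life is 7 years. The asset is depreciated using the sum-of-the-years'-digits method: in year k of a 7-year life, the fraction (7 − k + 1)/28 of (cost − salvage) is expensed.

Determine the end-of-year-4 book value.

Depreciable base = $48,720 − $4,200 = $44,520.
Sum of the years' digits = 7+6+5+4+3+2+1 = 28.
Year 1: $44,520 × 7/28 = $11,130. Book value $37,590.
Year 2: $44,520 × 6/28 = $9,540. Book value $28,050.
Year 3: $44,520 × 5/28 = $7,950. Book value $20,100.
Year 4: $44,520 × 4/28 = $6,360. Book value $13,740.

$13,740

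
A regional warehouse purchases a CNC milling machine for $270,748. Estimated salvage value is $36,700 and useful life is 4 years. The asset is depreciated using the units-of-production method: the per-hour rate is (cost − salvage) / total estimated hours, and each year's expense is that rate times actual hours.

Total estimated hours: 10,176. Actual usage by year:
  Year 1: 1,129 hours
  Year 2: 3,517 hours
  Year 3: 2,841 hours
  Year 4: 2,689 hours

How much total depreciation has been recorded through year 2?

$106,858

Depreciable base = $270,748 − $36,700 = $234,048.
Rate = $234,048 / 10,176 hours = $23 per hour.
Year 1: 1,129 × $23 = $25,967. Book value $244,781.
Year 2: 3,517 × $23 = $80,891. Book value $163,890.
Accumulated through year 2 = $270,748 − $163,890 = $106,858.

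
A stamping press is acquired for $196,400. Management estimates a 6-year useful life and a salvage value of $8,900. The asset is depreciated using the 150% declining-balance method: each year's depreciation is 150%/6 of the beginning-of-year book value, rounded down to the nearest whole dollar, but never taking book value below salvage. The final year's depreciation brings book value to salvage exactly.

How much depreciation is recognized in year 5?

Depreciable base = $196,400 − $8,900 = $187,500.
Year 1: ⌊$196,400 × 150%/6⌋ = $49,100. Book value $147,300.
Year 2: ⌊$147,300 × 150%/6⌋ = $36,825. Book value $110,475.
Year 3: ⌊$110,475 × 150%/6⌋ = $27,618. Book value $82,857.
Year 4: ⌊$82,857 × 150%/6⌋ = $20,714. Book value $62,143.
Year 5: ⌊$62,143 × 150%/6⌋ = $15,535. Book value $46,608.

$15,535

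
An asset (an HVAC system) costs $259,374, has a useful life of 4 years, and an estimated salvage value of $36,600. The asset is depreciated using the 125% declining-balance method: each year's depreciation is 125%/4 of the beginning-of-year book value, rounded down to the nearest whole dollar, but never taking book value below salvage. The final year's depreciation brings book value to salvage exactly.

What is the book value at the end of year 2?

Depreciable base = $259,374 − $36,600 = $222,774.
Year 1: ⌊$259,374 × 125%/4⌋ = $81,054. Book value $178,320.
Year 2: ⌊$178,320 × 125%/4⌋ = $55,725. Book value $122,595.

$122,595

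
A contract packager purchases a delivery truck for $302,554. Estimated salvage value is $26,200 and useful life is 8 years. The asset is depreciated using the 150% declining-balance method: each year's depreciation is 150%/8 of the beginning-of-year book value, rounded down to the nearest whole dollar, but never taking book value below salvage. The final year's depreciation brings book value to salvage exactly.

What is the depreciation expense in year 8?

$44,525

Depreciable base = $302,554 − $26,200 = $276,354.
Year 1: ⌊$302,554 × 150%/8⌋ = $56,728. Book value $245,826.
Year 2: ⌊$245,826 × 150%/8⌋ = $46,092. Book value $199,734.
Year 3: ⌊$199,734 × 150%/8⌋ = $37,450. Book value $162,284.
Year 4: ⌊$162,284 × 150%/8⌋ = $30,428. Book value $131,856.
Year 5: ⌊$131,856 × 150%/8⌋ = $24,723. Book value $107,133.
Year 6: ⌊$107,133 × 150%/8⌋ = $20,087. Book value $87,046.
Year 7: ⌊$87,046 × 150%/8⌋ = $16,321. Book value $70,725.
Year 8 (final): $70,725 − $26,200 = $44,525. Book value $26,200.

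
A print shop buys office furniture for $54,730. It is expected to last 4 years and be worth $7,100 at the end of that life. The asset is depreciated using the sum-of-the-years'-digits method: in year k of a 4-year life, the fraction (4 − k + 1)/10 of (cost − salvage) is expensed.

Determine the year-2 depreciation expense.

$14,289

Depreciable base = $54,730 − $7,100 = $47,630.
Sum of the years' digits = 4+3+2+1 = 10.
Year 1: $47,630 × 4/10 = $19,052. Book value $35,678.
Year 2: $47,630 × 3/10 = $14,289. Book value $21,389.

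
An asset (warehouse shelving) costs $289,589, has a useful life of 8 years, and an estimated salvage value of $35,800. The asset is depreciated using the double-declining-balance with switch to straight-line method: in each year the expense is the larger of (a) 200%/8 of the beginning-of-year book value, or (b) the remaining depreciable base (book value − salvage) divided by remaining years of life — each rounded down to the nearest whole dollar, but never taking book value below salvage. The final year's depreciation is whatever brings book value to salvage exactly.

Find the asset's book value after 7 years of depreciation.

$38,657

Depreciable base = $289,589 − $35,800 = $253,789.
Year 1: DB = ⌊$289,589 × 200%/8⌋ = $72,397; SL = ⌊$253,789/8⌋ = $31,723 → take DB $72,397. Book value $217,192.
Year 2: DB = ⌊$217,192 × 200%/8⌋ = $54,298; SL = ⌊$181,392/7⌋ = $25,913 → take DB $54,298. Book value $162,894.
Year 3: DB = ⌊$162,894 × 200%/8⌋ = $40,723; SL = ⌊$127,094/6⌋ = $21,182 → take DB $40,723. Book value $122,171.
Year 4: DB = ⌊$122,171 × 200%/8⌋ = $30,542; SL = ⌊$86,371/5⌋ = $17,274 → take DB $30,542. Book value $91,629.
Year 5: DB = ⌊$91,629 × 200%/8⌋ = $22,907; SL = ⌊$55,829/4⌋ = $13,957 → take DB $22,907. Book value $68,722.
Year 6: DB = ⌊$68,722 × 200%/8⌋ = $17,180; SL = ⌊$32,922/3⌋ = $10,974 → take DB $17,180. Book value $51,542.
Year 7: DB = ⌊$51,542 × 200%/8⌋ = $12,885; SL = ⌊$15,742/2⌋ = $7,871 → take DB $12,885. Book value $38,657.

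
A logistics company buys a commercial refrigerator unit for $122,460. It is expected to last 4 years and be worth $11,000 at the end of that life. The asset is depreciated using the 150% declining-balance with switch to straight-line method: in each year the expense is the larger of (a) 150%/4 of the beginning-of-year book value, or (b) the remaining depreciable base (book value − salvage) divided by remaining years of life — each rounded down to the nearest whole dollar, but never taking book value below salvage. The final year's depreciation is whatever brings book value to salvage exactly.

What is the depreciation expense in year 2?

$28,701

Depreciable base = $122,460 − $11,000 = $111,460.
Year 1: DB = ⌊$122,460 × 150%/4⌋ = $45,922; SL = ⌊$111,460/4⌋ = $27,865 → take DB $45,922. Book value $76,538.
Year 2: DB = ⌊$76,538 × 150%/4⌋ = $28,701; SL = ⌊$65,538/3⌋ = $21,846 → take DB $28,701. Book value $47,837.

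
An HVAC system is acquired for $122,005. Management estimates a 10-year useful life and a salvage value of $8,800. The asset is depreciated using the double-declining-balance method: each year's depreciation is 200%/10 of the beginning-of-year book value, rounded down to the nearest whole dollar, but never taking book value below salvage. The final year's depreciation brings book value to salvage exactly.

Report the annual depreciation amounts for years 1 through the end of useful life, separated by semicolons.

Depreciable base = $122,005 − $8,800 = $113,205.
Year 1: ⌊$122,005 × 200%/10⌋ = $24,401. Book value $97,604.
Year 2: ⌊$97,604 × 200%/10⌋ = $19,520. Book value $78,084.
Year 3: ⌊$78,084 × 200%/10⌋ = $15,616. Book value $62,468.
Year 4: ⌊$62,468 × 200%/10⌋ = $12,493. Book value $49,975.
Year 5: ⌊$49,975 × 200%/10⌋ = $9,995. Book value $39,980.
Year 6: ⌊$39,980 × 200%/10⌋ = $7,996. Book value $31,984.
Year 7: ⌊$31,984 × 200%/10⌋ = $6,396. Book value $25,588.
Year 8: ⌊$25,588 × 200%/10⌋ = $5,117. Book value $20,471.
Year 9: ⌊$20,471 × 200%/10⌋ = $4,094. Book value $16,377.
Year 10 (final): $16,377 − $8,800 = $7,577. Book value $8,800.

$24,401; $19,520; $15,616; $12,493; $9,995; $7,996; $6,396; $5,117; $4,094; $7,577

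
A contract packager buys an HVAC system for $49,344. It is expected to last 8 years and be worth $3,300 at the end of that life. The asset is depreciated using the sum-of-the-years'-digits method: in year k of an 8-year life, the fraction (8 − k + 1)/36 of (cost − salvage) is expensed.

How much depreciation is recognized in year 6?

Depreciable base = $49,344 − $3,300 = $46,044.
Sum of the years' digits = 8+7+6+5+4+3+2+1 = 36.
Year 1: $46,044 × 8/36 = $10,232. Book value $39,112.
Year 2: $46,044 × 7/36 = $8,953. Book value $30,159.
Year 3: $46,044 × 6/36 = $7,674. Book value $22,485.
Year 4: $46,044 × 5/36 = $6,395. Book value $16,090.
Year 5: $46,044 × 4/36 = $5,116. Book value $10,974.
Year 6: $46,044 × 3/36 = $3,837. Book value $7,137.

$3,837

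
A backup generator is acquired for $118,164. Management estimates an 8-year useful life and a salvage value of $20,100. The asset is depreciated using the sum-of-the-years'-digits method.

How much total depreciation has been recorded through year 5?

$81,720

Depreciable base = $118,164 − $20,100 = $98,064.
Sum of the years' digits = 8+7+6+5+4+3+2+1 = 36.
Year 1: $98,064 × 8/36 = $21,792. Book value $96,372.
Year 2: $98,064 × 7/36 = $19,068. Book value $77,304.
Year 3: $98,064 × 6/36 = $16,344. Book value $60,960.
Year 4: $98,064 × 5/36 = $13,620. Book value $47,340.
Year 5: $98,064 × 4/36 = $10,896. Book value $36,444.
Accumulated through year 5 = $118,164 − $36,444 = $81,720.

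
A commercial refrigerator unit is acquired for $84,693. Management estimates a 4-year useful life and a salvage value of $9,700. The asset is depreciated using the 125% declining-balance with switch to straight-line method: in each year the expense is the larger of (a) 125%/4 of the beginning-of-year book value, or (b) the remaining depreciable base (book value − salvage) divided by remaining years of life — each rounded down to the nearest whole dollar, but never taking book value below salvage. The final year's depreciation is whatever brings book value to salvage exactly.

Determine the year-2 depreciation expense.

Depreciable base = $84,693 − $9,700 = $74,993.
Year 1: DB = ⌊$84,693 × 125%/4⌋ = $26,466; SL = ⌊$74,993/4⌋ = $18,748 → take DB $26,466. Book value $58,227.
Year 2: DB = ⌊$58,227 × 125%/4⌋ = $18,195; SL = ⌊$48,527/3⌋ = $16,175 → take DB $18,195. Book value $40,032.

$18,195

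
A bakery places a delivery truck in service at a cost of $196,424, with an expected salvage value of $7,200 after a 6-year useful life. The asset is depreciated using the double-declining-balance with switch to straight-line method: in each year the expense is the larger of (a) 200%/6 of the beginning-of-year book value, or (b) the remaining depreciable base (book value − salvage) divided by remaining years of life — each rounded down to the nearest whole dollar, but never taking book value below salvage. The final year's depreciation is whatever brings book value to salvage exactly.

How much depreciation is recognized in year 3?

$29,100

Depreciable base = $196,424 − $7,200 = $189,224.
Year 1: DB = ⌊$196,424 × 200%/6⌋ = $65,474; SL = ⌊$189,224/6⌋ = $31,537 → take DB $65,474. Book value $130,950.
Year 2: DB = ⌊$130,950 × 200%/6⌋ = $43,650; SL = ⌊$123,750/5⌋ = $24,750 → take DB $43,650. Book value $87,300.
Year 3: DB = ⌊$87,300 × 200%/6⌋ = $29,100; SL = ⌊$80,100/4⌋ = $20,025 → take DB $29,100. Book value $58,200.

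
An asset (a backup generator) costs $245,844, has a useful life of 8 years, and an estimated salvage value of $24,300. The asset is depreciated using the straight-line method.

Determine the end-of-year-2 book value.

Depreciable base = $245,844 − $24,300 = $221,544.
Annual expense = $221,544 / 8 = $27,693.
End of year 1: book value $218,151.
End of year 2: book value $190,458.

$190,458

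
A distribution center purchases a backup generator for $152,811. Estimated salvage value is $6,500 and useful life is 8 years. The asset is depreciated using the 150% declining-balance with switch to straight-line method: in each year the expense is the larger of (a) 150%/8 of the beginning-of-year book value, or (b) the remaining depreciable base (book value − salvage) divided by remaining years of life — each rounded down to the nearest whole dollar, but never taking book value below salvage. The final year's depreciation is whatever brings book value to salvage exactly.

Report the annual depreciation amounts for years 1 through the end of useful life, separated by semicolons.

Depreciable base = $152,811 − $6,500 = $146,311.
Year 1: DB = ⌊$152,811 × 150%/8⌋ = $28,652; SL = ⌊$146,311/8⌋ = $18,288 → take DB $28,652. Book value $124,159.
Year 2: DB = ⌊$124,159 × 150%/8⌋ = $23,279; SL = ⌊$117,659/7⌋ = $16,808 → take DB $23,279. Book value $100,880.
Year 3: DB = ⌊$100,880 × 150%/8⌋ = $18,915; SL = ⌊$94,380/6⌋ = $15,730 → take DB $18,915. Book value $81,965.
Year 4: DB = ⌊$81,965 × 150%/8⌋ = $15,368; SL = ⌊$75,465/5⌋ = $15,093 → take DB $15,368. Book value $66,597.
Year 5: DB = ⌊$66,597 × 150%/8⌋ = $12,486; SL = ⌊$60,097/4⌋ = $15,024 → take SL $15,024. Book value $51,573.
Year 6: DB = ⌊$51,573 × 150%/8⌋ = $9,669; SL = ⌊$45,073/3⌋ = $15,024 → take SL $15,024. Book value $36,549.
Year 7: DB = ⌊$36,549 × 150%/8⌋ = $6,852; SL = ⌊$30,049/2⌋ = $15,024 → take SL $15,024. Book value $21,525.
Year 8 (final): $21,525 − $6,500 = $15,025. Book value $6,500.

$28,652; $23,279; $18,915; $15,368; $15,024; $15,024; $15,024; $15,025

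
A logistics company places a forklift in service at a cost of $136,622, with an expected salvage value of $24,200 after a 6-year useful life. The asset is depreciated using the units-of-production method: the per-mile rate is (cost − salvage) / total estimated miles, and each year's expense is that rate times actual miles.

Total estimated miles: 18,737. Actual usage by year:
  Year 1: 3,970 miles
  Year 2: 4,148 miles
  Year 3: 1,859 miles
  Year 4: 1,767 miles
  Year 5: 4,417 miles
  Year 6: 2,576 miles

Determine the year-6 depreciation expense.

Depreciable base = $136,622 − $24,200 = $112,422.
Rate = $112,422 / 18,737 miles = $6 per mile.
Year 1: 3,970 × $6 = $23,820. Book value $112,802.
Year 2: 4,148 × $6 = $24,888. Book value $87,914.
Year 3: 1,859 × $6 = $11,154. Book value $76,760.
Year 4: 1,767 × $6 = $10,602. Book value $66,158.
Year 5: 4,417 × $6 = $26,502. Book value $39,656.
Year 6: 2,576 × $6 = $15,456. Book value $24,200.

$15,456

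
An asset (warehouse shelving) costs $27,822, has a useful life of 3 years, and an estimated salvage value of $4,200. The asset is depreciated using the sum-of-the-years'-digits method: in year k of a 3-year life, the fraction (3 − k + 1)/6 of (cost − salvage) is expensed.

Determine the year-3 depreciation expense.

Depreciable base = $27,822 − $4,200 = $23,622.
Sum of the years' digits = 3+2+1 = 6.
Year 1: $23,622 × 3/6 = $11,811. Book value $16,011.
Year 2: $23,622 × 2/6 = $7,874. Book value $8,137.
Year 3: $23,622 × 1/6 = $3,937. Book value $4,200.

$3,937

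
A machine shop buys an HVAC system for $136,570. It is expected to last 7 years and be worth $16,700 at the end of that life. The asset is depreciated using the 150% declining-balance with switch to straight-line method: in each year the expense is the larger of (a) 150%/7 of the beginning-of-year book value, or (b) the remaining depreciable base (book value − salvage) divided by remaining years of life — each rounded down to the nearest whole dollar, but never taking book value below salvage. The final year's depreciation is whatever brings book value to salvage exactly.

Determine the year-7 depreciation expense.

Depreciable base = $136,570 − $16,700 = $119,870.
Year 1: DB = ⌊$136,570 × 150%/7⌋ = $29,265; SL = ⌊$119,870/7⌋ = $17,124 → take DB $29,265. Book value $107,305.
Year 2: DB = ⌊$107,305 × 150%/7⌋ = $22,993; SL = ⌊$90,605/6⌋ = $15,100 → take DB $22,993. Book value $84,312.
Year 3: DB = ⌊$84,312 × 150%/7⌋ = $18,066; SL = ⌊$67,612/5⌋ = $13,522 → take DB $18,066. Book value $66,246.
Year 4: DB = ⌊$66,246 × 150%/7⌋ = $14,195; SL = ⌊$49,546/4⌋ = $12,386 → take DB $14,195. Book value $52,051.
Year 5: DB = ⌊$52,051 × 150%/7⌋ = $11,153; SL = ⌊$35,351/3⌋ = $11,783 → take SL $11,783. Book value $40,268.
Year 6: DB = ⌊$40,268 × 150%/7⌋ = $8,628; SL = ⌊$23,568/2⌋ = $11,784 → take SL $11,784. Book value $28,484.
Year 7 (final): $28,484 − $16,700 = $11,784. Book value $16,700.

$11,784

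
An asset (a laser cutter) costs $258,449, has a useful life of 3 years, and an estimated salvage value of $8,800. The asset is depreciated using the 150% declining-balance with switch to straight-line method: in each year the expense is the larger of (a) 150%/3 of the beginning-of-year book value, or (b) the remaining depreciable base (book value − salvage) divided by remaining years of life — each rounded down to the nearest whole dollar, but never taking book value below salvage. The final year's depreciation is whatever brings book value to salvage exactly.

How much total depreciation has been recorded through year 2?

Depreciable base = $258,449 − $8,800 = $249,649.
Year 1: DB = ⌊$258,449 × 150%/3⌋ = $129,224; SL = ⌊$249,649/3⌋ = $83,216 → take DB $129,224. Book value $129,225.
Year 2: DB = ⌊$129,225 × 150%/3⌋ = $64,612; SL = ⌊$120,425/2⌋ = $60,212 → take DB $64,612. Book value $64,613.
Accumulated through year 2 = $258,449 − $64,613 = $193,836.

$193,836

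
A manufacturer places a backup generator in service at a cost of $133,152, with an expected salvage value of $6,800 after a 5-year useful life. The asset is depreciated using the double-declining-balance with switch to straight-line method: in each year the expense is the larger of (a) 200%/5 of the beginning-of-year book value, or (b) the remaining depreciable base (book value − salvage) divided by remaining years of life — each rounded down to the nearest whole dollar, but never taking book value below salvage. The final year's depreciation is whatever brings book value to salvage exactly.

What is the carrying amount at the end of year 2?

Depreciable base = $133,152 − $6,800 = $126,352.
Year 1: DB = ⌊$133,152 × 200%/5⌋ = $53,260; SL = ⌊$126,352/5⌋ = $25,270 → take DB $53,260. Book value $79,892.
Year 2: DB = ⌊$79,892 × 200%/5⌋ = $31,956; SL = ⌊$73,092/4⌋ = $18,273 → take DB $31,956. Book value $47,936.

$47,936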